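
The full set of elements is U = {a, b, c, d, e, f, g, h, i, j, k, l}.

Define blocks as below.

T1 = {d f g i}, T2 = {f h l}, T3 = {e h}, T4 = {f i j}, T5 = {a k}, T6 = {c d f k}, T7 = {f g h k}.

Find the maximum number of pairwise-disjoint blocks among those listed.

3

T3, T4, T5 are pairwise disjoint (T3={e,h}; T4={f,i,j}; T5={a,k}).
Every remaining block overlaps one of these, and no 4 of the listed blocks are pairwise disjoint, so 3 is the maximum.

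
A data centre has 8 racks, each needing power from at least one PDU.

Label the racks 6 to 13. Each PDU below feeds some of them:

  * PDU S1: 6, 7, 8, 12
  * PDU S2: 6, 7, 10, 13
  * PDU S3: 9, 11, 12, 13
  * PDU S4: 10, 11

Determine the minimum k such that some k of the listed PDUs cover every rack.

3

Take {S1, S3, S4}. Their union is {6, 7, 8, 9, 10, 11, 12, 13}, which is all 8 racks.
Only S1 contains 8, so S1 is forced; the remaining 4 racks need at least 2 more PDUs (each remaining PDU adds at most 3) — so at least 3 PDUs are needed, and 3 is optimal.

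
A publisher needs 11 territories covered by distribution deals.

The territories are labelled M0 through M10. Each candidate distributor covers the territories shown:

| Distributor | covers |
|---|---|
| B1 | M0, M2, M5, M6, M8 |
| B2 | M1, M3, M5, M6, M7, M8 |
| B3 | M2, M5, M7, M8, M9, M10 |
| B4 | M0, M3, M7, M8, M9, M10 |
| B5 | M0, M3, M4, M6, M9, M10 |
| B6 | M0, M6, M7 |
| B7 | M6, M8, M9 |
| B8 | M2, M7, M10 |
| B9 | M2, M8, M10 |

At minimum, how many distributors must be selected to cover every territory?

B1 and B2 and B5 together: B1 ∪ B2 ∪ B5 = {M0, M1, M2, M3, M4, M5, M6, M7, M8, M9, M10} — every territory is covered.
Only B2 contains M1, so B2 is forced; the remaining 5 territories need at least 2 more distributors (each remaining distributor adds at most 4) — so at least 3 distributors are needed, and 3 is optimal.

3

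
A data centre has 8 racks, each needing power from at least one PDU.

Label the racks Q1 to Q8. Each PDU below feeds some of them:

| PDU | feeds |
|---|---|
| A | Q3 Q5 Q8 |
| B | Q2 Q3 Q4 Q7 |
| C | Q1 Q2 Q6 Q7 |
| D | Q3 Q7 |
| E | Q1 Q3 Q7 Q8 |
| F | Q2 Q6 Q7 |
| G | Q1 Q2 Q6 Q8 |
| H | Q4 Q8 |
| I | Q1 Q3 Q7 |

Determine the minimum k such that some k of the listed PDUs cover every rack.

Take {A, B, G}. Their union is {Q1, Q2, Q3, Q4, Q5, Q6, Q7, Q8}, which is all 8 racks.
Only A contains Q5, so A is forced; the remaining 5 racks need at least 2 more PDUs (each remaining PDU adds at most 4) — so at least 3 PDUs are needed, and 3 is optimal.

3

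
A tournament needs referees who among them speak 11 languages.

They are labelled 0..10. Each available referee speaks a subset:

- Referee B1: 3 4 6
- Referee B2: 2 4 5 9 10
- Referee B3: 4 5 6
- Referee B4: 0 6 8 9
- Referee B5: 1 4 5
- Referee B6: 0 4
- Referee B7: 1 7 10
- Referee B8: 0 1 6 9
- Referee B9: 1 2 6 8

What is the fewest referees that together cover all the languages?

4

B1 and B2 and B4 and B7 together: B1 ∪ B2 ∪ B4 ∪ B7 = {0, 1, 2, 3, 4, 5, 6, 7, 8, 9, 10} — every language is covered.
No 3 of the 9 referees cover everything (all 84 combinations miss at least one language), so 4 is optimal.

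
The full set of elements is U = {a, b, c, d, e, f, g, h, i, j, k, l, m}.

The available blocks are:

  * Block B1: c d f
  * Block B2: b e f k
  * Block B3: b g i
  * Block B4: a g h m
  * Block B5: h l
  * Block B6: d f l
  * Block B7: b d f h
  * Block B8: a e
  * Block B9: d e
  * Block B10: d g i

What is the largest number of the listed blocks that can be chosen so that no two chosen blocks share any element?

B1, B3, B5, B8 are pairwise disjoint (B1={c,d,f}; B3={b,g,i}; B5={h,l}; B8={a,e}).
Every remaining block overlaps one of these, and no 5 of the listed blocks are pairwise disjoint, so 4 is the maximum.

4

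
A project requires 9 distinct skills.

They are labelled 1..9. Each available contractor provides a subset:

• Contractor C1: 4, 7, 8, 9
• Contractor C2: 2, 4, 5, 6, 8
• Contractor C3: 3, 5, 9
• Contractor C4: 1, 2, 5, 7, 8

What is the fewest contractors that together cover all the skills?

Take {C2, C3, C4}. Their union is {1, 2, 3, 4, 5, 6, 7, 8, 9}, which is all 9 skills.
Only C4 contains 1, so C4 is forced; the remaining 4 skills need at least 2 more contractors (each remaining contractor adds at most 2) — so at least 3 contractors are needed, and 3 is optimal.

3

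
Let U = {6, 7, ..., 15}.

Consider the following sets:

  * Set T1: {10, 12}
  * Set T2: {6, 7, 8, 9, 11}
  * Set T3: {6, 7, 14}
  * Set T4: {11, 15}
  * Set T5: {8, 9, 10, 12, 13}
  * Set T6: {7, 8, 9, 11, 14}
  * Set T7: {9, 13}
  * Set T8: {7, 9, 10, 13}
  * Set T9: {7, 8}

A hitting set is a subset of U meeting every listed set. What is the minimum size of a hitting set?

Take H = {7, 10, 13, 15}. Each listed set contains at least one of these, so H is a hitting set of size 4.
The sets T1, T4, T7, T9 are pairwise disjoint, so any hitting set needs a separate item for each — at least 4. Hence 4 is optimal.

4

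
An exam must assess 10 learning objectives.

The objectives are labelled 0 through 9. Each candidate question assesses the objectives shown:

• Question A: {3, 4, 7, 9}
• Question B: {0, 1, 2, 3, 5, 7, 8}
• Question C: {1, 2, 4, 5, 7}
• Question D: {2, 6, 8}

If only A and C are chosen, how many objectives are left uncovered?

Union of A, C = {1, 2, 3, 4, 5, 7, 9}.
Not covered: 0, 6, 8 — 3 objectives.

3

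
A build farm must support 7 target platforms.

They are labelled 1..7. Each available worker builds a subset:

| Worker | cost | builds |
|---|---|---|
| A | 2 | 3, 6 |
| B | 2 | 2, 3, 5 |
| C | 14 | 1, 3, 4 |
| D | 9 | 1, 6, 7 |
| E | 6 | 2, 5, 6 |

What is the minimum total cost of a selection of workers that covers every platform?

B, C, D together cover every platform (B ∪ C ∪ D = {1, 2, 3, 4, 5, 6, 7}); total cost 2 + 14 + 9 = 25.
The greedy pick B, A, D, C costs 27; no covering selection beats 25.

25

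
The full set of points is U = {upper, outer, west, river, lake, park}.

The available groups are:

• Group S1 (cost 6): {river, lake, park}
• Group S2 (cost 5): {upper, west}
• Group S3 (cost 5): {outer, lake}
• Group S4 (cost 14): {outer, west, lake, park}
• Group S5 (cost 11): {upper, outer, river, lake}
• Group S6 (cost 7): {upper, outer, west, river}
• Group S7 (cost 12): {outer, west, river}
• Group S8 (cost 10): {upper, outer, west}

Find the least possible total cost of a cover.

13

S1, S6 together cover every point (S1 ∪ S6 = {upper, outer, west, river, lake, park}); total cost 6 + 7 = 13.
No covering selection has total cost below 13.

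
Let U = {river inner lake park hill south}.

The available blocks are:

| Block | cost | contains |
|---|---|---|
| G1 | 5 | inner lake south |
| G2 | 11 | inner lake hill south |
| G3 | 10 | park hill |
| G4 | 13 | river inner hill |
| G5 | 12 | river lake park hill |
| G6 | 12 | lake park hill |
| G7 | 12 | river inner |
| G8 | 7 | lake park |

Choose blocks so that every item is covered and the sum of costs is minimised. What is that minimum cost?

G1, G5 together cover every item (G1 ∪ G5 = {river, inner, lake, park, hill, south}); total cost 5 + 12 = 17.
No covering selection has total cost below 17.

17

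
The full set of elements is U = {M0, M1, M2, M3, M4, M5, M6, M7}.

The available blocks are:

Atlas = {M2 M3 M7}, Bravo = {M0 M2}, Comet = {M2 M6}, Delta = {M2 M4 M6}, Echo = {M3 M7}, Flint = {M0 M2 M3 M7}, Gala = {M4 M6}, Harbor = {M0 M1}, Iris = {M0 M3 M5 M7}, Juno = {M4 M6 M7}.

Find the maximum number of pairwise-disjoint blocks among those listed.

Delta, Echo, Harbor are pairwise disjoint (Delta={M2,M4,M6}; Echo={M3,M7}; Harbor={M0,M1}).
Every remaining block overlaps one of these, and no 4 of the listed blocks are pairwise disjoint, so 3 is the maximum.

3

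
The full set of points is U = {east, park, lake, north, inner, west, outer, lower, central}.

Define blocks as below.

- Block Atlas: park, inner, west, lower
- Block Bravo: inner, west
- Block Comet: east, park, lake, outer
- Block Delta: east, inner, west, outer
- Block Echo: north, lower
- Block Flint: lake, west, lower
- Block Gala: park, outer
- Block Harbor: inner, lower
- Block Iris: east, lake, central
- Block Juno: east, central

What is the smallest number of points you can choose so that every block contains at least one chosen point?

4

H = {east, park, inner, lower} meets every block (each contains at least one member of H), and |H| = 4.
The blocks Bravo, Echo, Gala, Juno are pairwise disjoint, so any hitting set needs a separate point for each — at least 4. Hence 4 is optimal.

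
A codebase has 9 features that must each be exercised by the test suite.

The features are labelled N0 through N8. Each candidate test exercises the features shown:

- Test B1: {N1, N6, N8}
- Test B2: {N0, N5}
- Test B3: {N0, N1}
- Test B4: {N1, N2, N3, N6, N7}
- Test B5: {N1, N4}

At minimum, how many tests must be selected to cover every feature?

4

Take {B1, B2, B4, B5}. Their union is {N0, N1, N2, N3, N4, N5, N6, N7, N8}, which is all 9 features.
No 3 of the 5 tests cover everything (all 10 combinations miss at least one feature), so 4 is optimal.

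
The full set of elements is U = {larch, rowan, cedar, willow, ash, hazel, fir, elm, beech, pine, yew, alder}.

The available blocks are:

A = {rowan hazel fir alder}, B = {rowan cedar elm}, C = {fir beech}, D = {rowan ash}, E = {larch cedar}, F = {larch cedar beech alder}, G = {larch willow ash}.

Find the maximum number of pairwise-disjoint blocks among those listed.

C, D, E are pairwise disjoint (C={fir,beech}; D={rowan,ash}; E={larch,cedar}).
Every remaining block overlaps one of these, and no 4 of the listed blocks are pairwise disjoint, so 3 is the maximum.

3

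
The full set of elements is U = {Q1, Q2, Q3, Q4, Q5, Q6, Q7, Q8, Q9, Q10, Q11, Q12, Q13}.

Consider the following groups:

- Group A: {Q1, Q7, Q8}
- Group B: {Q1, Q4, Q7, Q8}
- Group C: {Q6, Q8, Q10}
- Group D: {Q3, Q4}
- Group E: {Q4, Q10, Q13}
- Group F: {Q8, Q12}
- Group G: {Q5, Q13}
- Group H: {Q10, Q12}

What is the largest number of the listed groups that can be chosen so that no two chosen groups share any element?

4

A, D, G, H are pairwise disjoint (A={Q1,Q7,Q8}; D={Q3,Q4}; G={Q5,Q13}; H={Q10,Q12}).
Every remaining group overlaps one of these, and no 5 of the listed groups are pairwise disjoint, so 4 is the maximum.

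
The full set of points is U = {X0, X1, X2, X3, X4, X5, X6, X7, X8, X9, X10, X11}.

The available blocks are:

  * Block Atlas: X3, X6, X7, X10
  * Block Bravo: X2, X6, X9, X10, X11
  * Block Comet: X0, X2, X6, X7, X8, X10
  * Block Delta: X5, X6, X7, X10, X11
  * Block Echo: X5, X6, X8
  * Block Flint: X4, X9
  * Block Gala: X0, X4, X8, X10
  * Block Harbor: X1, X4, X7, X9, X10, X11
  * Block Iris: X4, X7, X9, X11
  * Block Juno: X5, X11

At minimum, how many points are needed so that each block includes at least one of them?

The 3 points {X4, X5, X6} hit every block.
The blocks Atlas, Flint, Juno are pairwise disjoint, so any hitting set needs a separate point for each — at least 3. Hence 3 is optimal.

3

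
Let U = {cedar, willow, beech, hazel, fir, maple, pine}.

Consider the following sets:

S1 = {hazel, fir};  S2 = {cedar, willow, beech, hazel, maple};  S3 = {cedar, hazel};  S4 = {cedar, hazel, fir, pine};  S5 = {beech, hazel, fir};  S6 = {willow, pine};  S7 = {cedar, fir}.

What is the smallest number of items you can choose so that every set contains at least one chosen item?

3

Take H = {cedar, hazel, pine}. Each listed set contains at least one of these, so H is a hitting set of size 3.
No choice of 2 items meets every set, so 3 is the minimum.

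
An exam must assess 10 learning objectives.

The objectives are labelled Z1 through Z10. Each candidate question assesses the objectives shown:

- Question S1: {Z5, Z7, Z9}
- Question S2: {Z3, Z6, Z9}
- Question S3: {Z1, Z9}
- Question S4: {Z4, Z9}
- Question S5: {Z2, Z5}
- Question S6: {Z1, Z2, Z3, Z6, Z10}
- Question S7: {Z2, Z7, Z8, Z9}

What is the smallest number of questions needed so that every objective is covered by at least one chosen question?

Take {S1, S4, S6, S7}. Their union is {Z1, Z2, Z3, Z4, Z5, Z6, Z7, Z8, Z9, Z10}, which is all 10 objectives.
No 3 of the 7 questions cover everything (all 35 combinations miss at least one objective), so 4 is optimal.

4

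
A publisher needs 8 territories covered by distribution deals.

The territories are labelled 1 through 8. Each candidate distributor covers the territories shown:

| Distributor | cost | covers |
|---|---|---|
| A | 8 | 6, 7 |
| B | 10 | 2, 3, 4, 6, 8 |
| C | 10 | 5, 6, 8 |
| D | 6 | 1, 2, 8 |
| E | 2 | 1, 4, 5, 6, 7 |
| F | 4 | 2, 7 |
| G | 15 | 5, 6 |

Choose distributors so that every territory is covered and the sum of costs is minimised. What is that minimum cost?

12

B, E together cover every territory (B ∪ E = {1, 2, 3, 4, 5, 6, 7, 8}); total cost 10 + 2 = 12.
The greedy pick E, D, B costs 18; no covering selection beats 12.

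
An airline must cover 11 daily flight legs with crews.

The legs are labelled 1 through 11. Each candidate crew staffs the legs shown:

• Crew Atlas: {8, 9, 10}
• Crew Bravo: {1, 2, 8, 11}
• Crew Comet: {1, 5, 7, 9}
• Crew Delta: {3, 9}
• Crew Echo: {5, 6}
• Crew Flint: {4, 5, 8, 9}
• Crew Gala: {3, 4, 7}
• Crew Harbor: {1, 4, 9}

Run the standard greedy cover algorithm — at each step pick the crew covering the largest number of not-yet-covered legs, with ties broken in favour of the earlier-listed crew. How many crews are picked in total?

Greedy: pick Bravo (covers 4 new) → pick Comet (covers 3 new) → pick Gala (covers 2 new) → pick Atlas (covers 1 new) → pick Echo (covers 1 new). Total picks: 5.
(The true minimum cover uses only 4 crews, so greedy is not optimal here.)

5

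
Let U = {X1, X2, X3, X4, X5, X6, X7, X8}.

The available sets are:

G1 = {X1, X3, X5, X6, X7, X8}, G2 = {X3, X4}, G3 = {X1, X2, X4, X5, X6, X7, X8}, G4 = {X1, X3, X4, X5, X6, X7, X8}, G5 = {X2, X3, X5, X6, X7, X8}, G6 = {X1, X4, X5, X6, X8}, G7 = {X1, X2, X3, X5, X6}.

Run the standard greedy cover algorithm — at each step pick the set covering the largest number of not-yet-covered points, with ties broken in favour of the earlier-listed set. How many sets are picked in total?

2

Greedy: pick G3 (covers 7 new) → pick G1 (covers 1 new). Total picks: 2.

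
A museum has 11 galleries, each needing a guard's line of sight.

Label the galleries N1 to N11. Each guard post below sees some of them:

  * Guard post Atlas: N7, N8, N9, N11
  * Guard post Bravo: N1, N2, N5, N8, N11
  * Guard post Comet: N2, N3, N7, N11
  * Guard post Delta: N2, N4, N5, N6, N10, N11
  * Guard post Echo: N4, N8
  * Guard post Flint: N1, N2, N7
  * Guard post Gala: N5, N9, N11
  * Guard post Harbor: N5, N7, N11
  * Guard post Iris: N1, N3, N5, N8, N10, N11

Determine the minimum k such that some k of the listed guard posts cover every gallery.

Atlas and Delta and Iris together: Atlas ∪ Delta ∪ Iris = {N1, N2, N3, N4, N5, N6, N7, N8, N9, N10, N11} — every gallery is covered.
Only Delta contains N6, so Delta is forced; the remaining 5 galleries need at least 2 more guard posts (each remaining guard post adds at most 3) — so at least 3 guard posts are needed, and 3 is optimal.

3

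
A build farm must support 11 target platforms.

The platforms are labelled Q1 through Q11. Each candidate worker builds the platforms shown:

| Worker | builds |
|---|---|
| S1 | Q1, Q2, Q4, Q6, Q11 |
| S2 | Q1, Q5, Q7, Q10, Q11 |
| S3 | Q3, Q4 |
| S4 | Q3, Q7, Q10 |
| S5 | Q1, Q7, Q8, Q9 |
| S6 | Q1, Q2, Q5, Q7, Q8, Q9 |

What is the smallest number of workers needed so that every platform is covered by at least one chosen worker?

S1 and S4 and S6 together: S1 ∪ S4 ∪ S6 = {Q1, Q2, Q3, Q4, Q5, Q6, Q7, Q8, Q9, Q10, Q11} — every platform is covered.
Only S1 contains Q6, so S1 is forced; the remaining 6 platforms need at least 2 more workers (each remaining worker adds at most 4) — so at least 3 workers are needed, and 3 is optimal.

3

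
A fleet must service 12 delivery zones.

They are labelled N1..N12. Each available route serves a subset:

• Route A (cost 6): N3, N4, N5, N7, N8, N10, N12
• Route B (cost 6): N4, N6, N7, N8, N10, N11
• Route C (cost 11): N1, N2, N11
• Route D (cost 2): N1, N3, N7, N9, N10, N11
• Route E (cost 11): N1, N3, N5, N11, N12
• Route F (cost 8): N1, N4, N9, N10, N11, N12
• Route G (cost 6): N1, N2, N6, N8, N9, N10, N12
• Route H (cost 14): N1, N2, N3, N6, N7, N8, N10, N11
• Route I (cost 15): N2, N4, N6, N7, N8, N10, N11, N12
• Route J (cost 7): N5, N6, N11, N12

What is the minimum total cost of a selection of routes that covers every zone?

A, D, G together cover every zone (A ∪ D ∪ G = {N1, N2, N3, N4, N5, N6, N7, N8, N9, N10, N11, N12}); total cost 6 + 2 + 6 = 14.
No covering selection has total cost below 14.

14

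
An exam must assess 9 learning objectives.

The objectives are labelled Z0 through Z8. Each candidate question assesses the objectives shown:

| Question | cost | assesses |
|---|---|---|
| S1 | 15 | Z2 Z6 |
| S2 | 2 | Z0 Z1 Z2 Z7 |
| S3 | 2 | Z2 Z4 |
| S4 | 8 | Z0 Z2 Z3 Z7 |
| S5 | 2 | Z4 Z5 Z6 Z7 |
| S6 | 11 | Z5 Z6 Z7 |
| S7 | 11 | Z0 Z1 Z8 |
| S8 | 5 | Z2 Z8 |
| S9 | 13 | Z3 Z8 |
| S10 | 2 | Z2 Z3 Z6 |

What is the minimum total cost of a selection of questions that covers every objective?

S2, S5, S8, S10 together cover every objective (S2 ∪ S5 ∪ S8 ∪ S10 = {Z0, Z1, Z2, Z3, Z4, Z5, Z6, Z7, Z8}); total cost 2 + 2 + 5 + 2 = 11.
No covering selection has total cost below 11.

11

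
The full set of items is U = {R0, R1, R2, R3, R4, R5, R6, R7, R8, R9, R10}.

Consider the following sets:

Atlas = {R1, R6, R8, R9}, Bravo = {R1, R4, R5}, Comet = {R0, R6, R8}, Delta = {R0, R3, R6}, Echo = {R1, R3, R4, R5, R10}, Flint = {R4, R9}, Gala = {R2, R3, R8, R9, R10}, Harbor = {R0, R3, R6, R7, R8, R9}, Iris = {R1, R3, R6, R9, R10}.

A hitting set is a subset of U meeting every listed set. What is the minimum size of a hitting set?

3

The 3 items {R0, R1, R9} hit every set.
No choice of 2 items meets every set, so 3 is the minimum.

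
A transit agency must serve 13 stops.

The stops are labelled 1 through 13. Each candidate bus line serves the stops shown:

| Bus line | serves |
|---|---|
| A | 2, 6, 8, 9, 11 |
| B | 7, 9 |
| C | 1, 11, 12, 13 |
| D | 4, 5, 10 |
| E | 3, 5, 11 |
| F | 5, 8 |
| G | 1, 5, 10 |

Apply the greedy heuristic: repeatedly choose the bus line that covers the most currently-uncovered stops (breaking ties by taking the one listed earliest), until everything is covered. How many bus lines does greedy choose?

5

Greedy: pick A (covers 5 new) → pick C (covers 3 new) → pick D (covers 3 new) → pick B (covers 1 new) → pick E (covers 1 new). Total picks: 5.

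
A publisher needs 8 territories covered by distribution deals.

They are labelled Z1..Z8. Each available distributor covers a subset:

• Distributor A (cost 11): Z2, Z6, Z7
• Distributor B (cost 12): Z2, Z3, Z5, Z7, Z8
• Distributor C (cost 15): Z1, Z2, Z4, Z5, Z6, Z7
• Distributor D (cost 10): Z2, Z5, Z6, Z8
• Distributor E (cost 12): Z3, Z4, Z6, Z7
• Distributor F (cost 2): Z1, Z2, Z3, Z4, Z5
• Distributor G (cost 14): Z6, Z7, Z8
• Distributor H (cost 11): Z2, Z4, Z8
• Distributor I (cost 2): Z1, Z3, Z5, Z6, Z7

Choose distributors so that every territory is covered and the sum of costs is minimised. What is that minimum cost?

H, I together cover every territory (H ∪ I = {Z1, Z2, Z3, Z4, Z5, Z6, Z7, Z8}); total cost 11 + 2 = 13.
The greedy pick F, I, D costs 14; no covering selection beats 13.

13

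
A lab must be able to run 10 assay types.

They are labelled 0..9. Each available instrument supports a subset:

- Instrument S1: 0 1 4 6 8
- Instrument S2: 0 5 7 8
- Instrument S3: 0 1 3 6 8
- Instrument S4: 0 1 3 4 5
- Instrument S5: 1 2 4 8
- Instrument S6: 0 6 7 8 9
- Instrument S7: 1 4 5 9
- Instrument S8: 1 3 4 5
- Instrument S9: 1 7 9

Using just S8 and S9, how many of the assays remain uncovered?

Union of S8, S9 = {1, 3, 4, 5, 7, 9}.
Not covered: 0, 2, 6, 8 — 4 assays.

4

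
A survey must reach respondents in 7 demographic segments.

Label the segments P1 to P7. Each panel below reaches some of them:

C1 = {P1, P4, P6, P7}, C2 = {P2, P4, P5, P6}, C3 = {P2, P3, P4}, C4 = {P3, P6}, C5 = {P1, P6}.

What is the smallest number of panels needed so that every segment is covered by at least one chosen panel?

3

Take {C1, C2, C4}. Their union is {P1, P2, P3, P4, P5, P6, P7}, which is all 7 segments.
Only C2 contains P5, so C2 is forced; the remaining 3 segments need at least 2 more panels (each remaining panel adds at most 2) — so at least 3 panels are needed, and 3 is optimal.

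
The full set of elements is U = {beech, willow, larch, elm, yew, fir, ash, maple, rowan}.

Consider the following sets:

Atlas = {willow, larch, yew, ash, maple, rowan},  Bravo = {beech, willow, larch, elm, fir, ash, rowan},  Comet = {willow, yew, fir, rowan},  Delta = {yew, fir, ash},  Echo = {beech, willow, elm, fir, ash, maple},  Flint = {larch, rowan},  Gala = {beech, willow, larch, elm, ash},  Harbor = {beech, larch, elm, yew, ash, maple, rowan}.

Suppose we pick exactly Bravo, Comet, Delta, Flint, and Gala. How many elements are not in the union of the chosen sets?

Union of Bravo, Comet, Delta, Flint, Gala = {beech, willow, larch, elm, yew, fir, ash, rowan}.
Not covered: maple — 1 element.

1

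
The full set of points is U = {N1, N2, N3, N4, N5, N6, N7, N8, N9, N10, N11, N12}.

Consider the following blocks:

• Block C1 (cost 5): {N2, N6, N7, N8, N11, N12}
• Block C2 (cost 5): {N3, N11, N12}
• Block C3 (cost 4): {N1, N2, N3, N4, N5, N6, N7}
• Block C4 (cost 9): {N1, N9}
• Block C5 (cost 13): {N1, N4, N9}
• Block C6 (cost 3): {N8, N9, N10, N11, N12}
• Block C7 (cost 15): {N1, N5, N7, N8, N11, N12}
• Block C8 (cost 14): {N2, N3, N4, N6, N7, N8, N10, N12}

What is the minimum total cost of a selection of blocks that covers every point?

7

C3, C6 together cover every point (C3 ∪ C6 = {N1, N2, N3, N4, N5, N6, N7, N8, N9, N10, N11, N12}); total cost 4 + 3 = 7.
No covering selection has total cost below 7.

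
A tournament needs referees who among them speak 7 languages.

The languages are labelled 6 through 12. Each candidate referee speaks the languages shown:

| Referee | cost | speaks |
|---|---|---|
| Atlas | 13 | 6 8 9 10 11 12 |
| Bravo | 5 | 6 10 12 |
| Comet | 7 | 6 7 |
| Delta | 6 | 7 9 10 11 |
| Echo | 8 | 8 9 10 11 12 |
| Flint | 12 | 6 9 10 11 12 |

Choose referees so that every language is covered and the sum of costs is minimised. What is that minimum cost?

15

Comet, Echo together cover every language (Comet ∪ Echo = {6, 7, 8, 9, 10, 11, 12}); total cost 7 + 8 = 15.
The greedy pick Delta, Bravo, Echo costs 19; no covering selection beats 15.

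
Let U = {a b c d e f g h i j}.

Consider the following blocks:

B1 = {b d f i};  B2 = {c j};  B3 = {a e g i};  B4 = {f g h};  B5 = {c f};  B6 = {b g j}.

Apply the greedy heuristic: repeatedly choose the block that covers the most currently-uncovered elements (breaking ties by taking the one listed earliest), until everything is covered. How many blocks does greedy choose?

Greedy: pick B1 (covers 4 new) → pick B3 (covers 3 new) → pick B2 (covers 2 new) → pick B4 (covers 1 new). Total picks: 4.

4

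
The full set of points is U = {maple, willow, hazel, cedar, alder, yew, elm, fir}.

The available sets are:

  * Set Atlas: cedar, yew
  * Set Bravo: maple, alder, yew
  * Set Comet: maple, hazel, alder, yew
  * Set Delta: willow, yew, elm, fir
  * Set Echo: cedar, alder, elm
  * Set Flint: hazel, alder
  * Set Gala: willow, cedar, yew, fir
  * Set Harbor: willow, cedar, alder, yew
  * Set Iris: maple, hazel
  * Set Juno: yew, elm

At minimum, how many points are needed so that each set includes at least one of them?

The 3 points {hazel, cedar, yew} hit every set.
No choice of 2 points meets every set, so 3 is the minimum.

3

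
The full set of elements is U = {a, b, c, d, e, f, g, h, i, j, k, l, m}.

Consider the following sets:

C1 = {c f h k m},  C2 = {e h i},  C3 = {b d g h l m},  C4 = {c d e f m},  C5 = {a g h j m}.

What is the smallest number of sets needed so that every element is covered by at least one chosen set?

C1, C2, C3, and C5 cover everything between them: the union {a, b, c, d, e, f, g, h, i, j, k, l, m} is all of U.
Only C3 contains b, so C3 is forced; the remaining 7 elements need at least 3 more sets (each remaining set adds at most 3) — so at least 4 sets are needed, and 4 is optimal.

4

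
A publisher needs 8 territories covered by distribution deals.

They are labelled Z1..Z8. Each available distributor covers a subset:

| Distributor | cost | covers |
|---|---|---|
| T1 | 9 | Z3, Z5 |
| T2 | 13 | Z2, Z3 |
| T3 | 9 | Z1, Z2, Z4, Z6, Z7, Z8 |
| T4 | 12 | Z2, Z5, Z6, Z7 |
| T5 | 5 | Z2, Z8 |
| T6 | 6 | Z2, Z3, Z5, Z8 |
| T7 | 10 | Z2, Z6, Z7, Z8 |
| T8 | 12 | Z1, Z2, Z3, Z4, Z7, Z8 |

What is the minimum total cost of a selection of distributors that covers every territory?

T3, T6 together cover every territory (T3 ∪ T6 = {Z1, Z2, Z3, Z4, Z5, Z6, Z7, Z8}); total cost 9 + 6 = 15.
No covering selection has total cost below 15.

15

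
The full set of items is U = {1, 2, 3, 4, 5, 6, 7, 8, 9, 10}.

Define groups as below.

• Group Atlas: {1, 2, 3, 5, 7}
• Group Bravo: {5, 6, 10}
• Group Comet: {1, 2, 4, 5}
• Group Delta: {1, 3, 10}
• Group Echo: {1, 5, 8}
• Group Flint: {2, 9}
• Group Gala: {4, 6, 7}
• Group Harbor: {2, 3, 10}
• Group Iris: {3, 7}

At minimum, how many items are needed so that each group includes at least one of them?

The 4 items {1, 2, 5, 7} hit every group.
No choice of 3 items meets every group, so 4 is the minimum.

4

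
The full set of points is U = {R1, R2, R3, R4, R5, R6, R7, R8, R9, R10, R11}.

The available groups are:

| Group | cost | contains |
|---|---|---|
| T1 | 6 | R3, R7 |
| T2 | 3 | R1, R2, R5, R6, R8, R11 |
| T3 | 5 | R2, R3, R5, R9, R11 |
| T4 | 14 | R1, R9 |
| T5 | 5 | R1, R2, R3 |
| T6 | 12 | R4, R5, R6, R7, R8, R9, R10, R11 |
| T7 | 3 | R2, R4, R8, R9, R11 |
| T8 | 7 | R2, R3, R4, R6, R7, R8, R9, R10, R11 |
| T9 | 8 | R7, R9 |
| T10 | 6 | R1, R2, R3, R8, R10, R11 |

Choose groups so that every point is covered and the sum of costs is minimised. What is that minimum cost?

T2, T8 together cover every point (T2 ∪ T8 = {R1, R2, R3, R4, R5, R6, R7, R8, R9, R10, R11}); total cost 3 + 7 = 10.
No covering selection has total cost below 10.

10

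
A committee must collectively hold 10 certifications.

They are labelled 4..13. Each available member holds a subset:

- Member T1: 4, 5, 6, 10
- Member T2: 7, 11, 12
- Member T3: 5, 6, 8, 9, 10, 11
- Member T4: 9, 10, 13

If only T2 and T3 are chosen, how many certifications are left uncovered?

Union of T2, T3 = {5, 6, 7, 8, 9, 10, 11, 12}.
Not covered: 4, 13 — 2 certifications.

2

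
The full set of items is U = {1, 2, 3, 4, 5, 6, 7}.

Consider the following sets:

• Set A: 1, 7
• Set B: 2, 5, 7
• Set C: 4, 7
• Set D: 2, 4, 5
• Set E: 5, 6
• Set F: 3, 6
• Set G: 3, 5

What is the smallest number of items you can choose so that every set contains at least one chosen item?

H = {5, 6, 7} meets every set (each contains at least one member of H), and |H| = 3.
The sets A, D, F are pairwise disjoint, so any hitting set needs a separate item for each — at least 3. Hence 3 is optimal.

3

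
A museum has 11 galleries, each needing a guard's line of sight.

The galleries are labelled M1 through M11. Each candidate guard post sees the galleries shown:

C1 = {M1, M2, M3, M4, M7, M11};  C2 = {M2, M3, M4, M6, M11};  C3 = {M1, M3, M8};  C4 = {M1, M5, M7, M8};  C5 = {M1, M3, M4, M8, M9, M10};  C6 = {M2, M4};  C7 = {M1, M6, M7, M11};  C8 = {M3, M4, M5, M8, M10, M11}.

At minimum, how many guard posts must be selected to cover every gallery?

Take {C2, C4, C5}. Their union is {M1, M2, M3, M4, M5, M6, M7, M8, M9, M10, M11}, which is all 11 galleries.
Only C5 contains M9, so C5 is forced; the remaining 5 galleries need at least 2 more guard posts (each remaining guard post adds at most 3) — so at least 3 guard posts are needed, and 3 is optimal.

3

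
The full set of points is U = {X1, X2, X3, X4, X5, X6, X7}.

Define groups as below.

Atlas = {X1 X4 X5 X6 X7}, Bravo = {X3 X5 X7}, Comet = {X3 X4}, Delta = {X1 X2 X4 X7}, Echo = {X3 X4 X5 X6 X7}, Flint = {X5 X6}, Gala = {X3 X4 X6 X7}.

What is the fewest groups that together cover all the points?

Delta and Echo cover everything between them: the union {X1, X2, X3, X4, X5, X6, X7} is all of U.
No single group has all 7 points (the largest, Atlas, has 5), so 2 is optimal.

2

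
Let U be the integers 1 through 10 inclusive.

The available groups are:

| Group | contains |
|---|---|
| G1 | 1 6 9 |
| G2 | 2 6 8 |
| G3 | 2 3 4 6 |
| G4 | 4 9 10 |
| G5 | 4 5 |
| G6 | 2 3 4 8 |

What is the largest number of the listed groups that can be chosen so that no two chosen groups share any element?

2

G2, G4 are pairwise disjoint (G2={2,6,8}; G4={4,9,10}).
Every remaining group overlaps one of these, and no 3 of the listed groups are pairwise disjoint, so 2 is the maximum.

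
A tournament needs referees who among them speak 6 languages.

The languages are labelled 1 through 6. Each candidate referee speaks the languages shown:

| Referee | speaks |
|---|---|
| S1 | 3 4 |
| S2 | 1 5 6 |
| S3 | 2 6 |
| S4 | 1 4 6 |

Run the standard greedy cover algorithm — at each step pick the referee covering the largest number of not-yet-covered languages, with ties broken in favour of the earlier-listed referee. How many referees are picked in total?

3

Greedy: pick S2 (covers 3 new) → pick S1 (covers 2 new) → pick S3 (covers 1 new). Total picks: 3.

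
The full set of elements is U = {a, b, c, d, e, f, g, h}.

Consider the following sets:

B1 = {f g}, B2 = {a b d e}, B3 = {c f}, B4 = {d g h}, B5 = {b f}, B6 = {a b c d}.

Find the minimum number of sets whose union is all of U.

B2, B3, and B4 cover everything between them: the union {a, b, c, d, e, f, g, h} is all of U.
Only B2 contains e, so B2 is forced; the remaining 4 elements need at least 2 more sets (each remaining set adds at most 2) — so at least 3 sets are needed, and 3 is optimal.

3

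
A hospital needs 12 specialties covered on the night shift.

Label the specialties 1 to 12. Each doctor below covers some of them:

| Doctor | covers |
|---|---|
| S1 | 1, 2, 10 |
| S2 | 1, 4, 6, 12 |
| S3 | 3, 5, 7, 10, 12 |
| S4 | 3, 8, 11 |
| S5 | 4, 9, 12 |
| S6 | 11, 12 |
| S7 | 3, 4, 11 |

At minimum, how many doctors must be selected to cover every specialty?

S1 and S2 and S3 and S4 and S5 together: S1 ∪ S2 ∪ S3 ∪ S4 ∪ S5 = {1, 2, 3, 4, 5, 6, 7, 8, 9, 10, 11, 12} — every specialty is covered.
No 4 of the 7 doctors cover everything (all 35 combinations miss at least one specialty), so 5 is optimal.

5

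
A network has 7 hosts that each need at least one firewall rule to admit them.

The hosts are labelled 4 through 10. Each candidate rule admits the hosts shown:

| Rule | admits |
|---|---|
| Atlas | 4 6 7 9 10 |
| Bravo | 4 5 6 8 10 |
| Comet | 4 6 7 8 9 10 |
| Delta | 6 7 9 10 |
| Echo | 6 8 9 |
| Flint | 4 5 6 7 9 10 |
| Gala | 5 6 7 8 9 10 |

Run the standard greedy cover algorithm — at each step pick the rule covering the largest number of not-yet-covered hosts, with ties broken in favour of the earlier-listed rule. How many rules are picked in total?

Greedy: pick Comet (covers 6 new) → pick Bravo (covers 1 new). Total picks: 2.

2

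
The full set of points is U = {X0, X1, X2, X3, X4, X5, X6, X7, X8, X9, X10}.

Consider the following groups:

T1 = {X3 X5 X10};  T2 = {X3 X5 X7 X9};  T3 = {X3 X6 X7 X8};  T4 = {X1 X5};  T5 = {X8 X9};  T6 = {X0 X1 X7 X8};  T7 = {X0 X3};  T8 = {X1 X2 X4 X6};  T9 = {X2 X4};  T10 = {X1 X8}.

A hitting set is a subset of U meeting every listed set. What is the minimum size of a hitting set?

4

H = {X0, X2, X5, X8} meets every group (each contains at least one member of H), and |H| = 4.
The groups T4, T5, T7, T9 are pairwise disjoint, so any hitting set needs a separate point for each — at least 4. Hence 4 is optimal.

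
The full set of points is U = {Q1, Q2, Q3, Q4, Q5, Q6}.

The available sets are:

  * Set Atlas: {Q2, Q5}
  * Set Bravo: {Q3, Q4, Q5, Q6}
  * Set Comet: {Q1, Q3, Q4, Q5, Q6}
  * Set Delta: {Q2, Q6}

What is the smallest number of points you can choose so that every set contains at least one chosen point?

Take H = {Q2, Q6}. Each listed set contains at least one of these, so H is a hitting set of size 2.
No single point lies in every set, so at least 2 are needed and 2 is optimal.

2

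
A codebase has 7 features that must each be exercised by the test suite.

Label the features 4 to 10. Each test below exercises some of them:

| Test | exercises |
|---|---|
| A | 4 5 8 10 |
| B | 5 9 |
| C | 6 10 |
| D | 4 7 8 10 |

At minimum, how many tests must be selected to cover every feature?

Take {B, C, D}. Their union is {4, 5, 6, 7, 8, 9, 10}, which is all 7 features.
Only C contains 6, so C is forced; the remaining 5 features need at least 2 more tests (each remaining test adds at most 3) — so at least 3 tests are needed, and 3 is optimal.

3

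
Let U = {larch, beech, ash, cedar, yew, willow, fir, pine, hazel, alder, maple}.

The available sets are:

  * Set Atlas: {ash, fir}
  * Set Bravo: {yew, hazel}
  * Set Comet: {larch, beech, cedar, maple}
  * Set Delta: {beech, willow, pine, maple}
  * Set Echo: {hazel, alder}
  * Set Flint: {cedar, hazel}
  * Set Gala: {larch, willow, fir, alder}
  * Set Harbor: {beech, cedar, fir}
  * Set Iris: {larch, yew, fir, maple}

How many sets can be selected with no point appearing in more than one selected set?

Atlas, Bravo, Comet are pairwise disjoint (Atlas={ash,fir}; Bravo={yew,hazel}; Comet={larch,beech,cedar,maple}).
Every remaining set overlaps one of these, and no 4 of the listed sets are pairwise disjoint, so 3 is the maximum.

3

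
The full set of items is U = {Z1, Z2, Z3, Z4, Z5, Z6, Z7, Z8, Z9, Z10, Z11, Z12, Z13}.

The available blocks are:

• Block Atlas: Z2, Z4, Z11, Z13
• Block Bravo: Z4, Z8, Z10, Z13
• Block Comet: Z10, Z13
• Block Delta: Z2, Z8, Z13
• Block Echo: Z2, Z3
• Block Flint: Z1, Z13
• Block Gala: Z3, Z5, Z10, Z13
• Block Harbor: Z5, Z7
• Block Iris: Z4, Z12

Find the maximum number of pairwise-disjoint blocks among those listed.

Comet, Echo, Harbor, Iris are pairwise disjoint (Comet={Z10,Z13}; Echo={Z2,Z3}; Harbor={Z5,Z7}; Iris={Z4,Z12}).
Every remaining block overlaps one of these, and no 5 of the listed blocks are pairwise disjoint, so 4 is the maximum.

4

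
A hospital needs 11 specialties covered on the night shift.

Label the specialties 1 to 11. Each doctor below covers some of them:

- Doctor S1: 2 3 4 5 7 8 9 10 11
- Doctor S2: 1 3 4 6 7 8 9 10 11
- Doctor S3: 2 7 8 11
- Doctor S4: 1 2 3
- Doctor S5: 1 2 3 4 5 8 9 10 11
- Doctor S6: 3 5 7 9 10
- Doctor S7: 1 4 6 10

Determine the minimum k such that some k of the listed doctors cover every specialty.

2

Take {S1, S7}. Their union is {1, 2, 3, 4, 5, 6, 7, 8, 9, 10, 11}, which is all 11 specialties.
No single doctor has all 11 specialties (the largest, S1, has 9), so 2 is optimal.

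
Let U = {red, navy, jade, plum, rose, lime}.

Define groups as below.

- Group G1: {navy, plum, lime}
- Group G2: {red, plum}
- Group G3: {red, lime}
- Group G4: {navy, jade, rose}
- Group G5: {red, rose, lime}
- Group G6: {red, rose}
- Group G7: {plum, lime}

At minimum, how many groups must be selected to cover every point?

3

Take {G1, G4, G5}. Their union is {red, navy, jade, plum, rose, lime}, which is all 6 points.
Only G4 contains jade, so G4 is forced; the remaining 3 points need at least 2 more groups (each remaining group adds at most 2) — so at least 3 groups are needed, and 3 is optimal.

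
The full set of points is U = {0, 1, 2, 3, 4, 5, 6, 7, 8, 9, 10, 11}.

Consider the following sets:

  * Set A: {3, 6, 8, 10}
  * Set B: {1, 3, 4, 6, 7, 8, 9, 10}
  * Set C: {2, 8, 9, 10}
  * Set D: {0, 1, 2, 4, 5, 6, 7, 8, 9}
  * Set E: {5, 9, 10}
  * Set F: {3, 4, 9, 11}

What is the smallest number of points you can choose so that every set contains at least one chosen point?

The 2 points {8, 9} hit every set.
No single point lies in every set, so at least 2 are needed and 2 is optimal.

2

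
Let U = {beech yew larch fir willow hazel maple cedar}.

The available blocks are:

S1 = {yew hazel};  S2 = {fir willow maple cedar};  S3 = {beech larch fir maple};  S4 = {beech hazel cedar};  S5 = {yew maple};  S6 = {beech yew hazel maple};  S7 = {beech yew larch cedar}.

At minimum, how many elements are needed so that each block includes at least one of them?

3

H = {beech, hazel, maple} meets every block (each contains at least one member of H), and |H| = 3.
No choice of 2 elements meets every block, so 3 is the minimum.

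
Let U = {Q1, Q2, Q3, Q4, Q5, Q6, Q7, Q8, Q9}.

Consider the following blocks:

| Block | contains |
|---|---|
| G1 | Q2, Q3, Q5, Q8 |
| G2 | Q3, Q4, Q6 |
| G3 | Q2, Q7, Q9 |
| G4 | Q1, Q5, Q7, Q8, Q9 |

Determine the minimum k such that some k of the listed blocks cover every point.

3

G2, G3, and G4 cover everything between them: the union {Q1, Q2, Q3, Q4, Q5, Q6, Q7, Q8, Q9} is all of U.
Only G4 contains Q1, so G4 is forced; the remaining 4 points need at least 2 more blocks (each remaining block adds at most 3) — so at least 3 blocks are needed, and 3 is optimal.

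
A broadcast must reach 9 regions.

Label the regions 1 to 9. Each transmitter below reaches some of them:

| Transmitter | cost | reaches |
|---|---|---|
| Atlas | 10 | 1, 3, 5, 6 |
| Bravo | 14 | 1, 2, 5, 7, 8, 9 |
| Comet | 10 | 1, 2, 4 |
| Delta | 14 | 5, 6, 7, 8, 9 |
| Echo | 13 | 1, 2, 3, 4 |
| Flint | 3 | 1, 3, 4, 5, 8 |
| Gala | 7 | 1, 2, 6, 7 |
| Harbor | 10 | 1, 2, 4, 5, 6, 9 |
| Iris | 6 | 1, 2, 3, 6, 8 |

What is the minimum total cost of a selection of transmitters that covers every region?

20

Flint, Gala, Harbor together cover every region (Flint ∪ Gala ∪ Harbor = {1, 2, 3, 4, 5, 6, 7, 8, 9}); total cost 3 + 7 + 10 = 20.
No covering selection has total cost below 20.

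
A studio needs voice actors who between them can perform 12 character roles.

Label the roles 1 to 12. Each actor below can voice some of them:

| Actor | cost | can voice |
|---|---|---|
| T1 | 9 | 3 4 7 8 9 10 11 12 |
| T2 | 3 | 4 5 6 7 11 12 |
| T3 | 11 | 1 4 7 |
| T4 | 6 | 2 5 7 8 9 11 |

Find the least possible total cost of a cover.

29

T1, T2, T3, T4 together cover every role (T1 ∪ T2 ∪ T3 ∪ T4 = {1, 2, 3, 4, 5, 6, 7, 8, 9, 10, 11, 12}); total cost 9 + 3 + 11 + 6 = 29.
No covering selection has total cost below 29.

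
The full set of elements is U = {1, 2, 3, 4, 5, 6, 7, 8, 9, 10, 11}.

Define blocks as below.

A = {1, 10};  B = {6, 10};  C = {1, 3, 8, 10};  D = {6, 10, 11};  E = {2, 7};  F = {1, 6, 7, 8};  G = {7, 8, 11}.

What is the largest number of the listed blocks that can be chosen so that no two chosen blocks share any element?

B, E are pairwise disjoint (B={6,10}; E={2,7}).
Every remaining block overlaps one of these, and no 3 of the listed blocks are pairwise disjoint, so 2 is the maximum.

2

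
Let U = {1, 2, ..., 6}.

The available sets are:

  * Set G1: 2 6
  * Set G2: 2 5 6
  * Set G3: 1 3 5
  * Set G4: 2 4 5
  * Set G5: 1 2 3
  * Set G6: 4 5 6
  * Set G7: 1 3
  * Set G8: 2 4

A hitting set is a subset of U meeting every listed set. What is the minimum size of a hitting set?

3

The 3 items {2, 3, 6} hit every set.
No choice of 2 items meets every set, so 3 is the minimum.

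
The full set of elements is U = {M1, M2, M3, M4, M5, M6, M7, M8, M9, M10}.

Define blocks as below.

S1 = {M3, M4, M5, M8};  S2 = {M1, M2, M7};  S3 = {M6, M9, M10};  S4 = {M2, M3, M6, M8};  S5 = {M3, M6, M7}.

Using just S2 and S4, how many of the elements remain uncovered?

Union of S2, S4 = {M1, M2, M3, M6, M7, M8}.
Not covered: M4, M5, M9, M10 — 4 elements.

4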